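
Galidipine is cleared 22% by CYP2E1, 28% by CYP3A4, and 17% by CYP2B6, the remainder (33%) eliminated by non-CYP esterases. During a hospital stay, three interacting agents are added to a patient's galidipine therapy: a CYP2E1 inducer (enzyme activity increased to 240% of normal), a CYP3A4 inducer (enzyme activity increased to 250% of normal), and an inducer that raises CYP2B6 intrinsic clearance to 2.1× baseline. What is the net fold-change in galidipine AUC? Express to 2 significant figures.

0.52

The CYP2E1 pathway (22% of clearance) rises to 2.4× activity: 0.22 × 2.4 = 0.528.
The CYP3A4 pathway (28% of clearance) rises to 2.5× activity: 0.28 × 2.5 = 0.7.
The CYP2B6 pathway (17% of clearance) is boosted to 2.1× activity: 0.17 × 2.1 = 0.357.
Non-CYP routes (33%) are unchanged.
Relative clearance = 0.528 + 0.7 + 0.357 + 0.33 = 1.915.
Because AUC varies inversely with clearance, the combined effect is 1 / 1.915 = 0.52.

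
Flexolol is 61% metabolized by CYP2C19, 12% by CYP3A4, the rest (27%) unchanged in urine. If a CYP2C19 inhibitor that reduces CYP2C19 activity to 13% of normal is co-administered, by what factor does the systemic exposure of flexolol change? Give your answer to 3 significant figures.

2.13

CYP2C19: 0.61 × 0.13 = 0.0793
CYP3A4: 0.12 (unchanged)
Other: 0.27 (unchanged)
Relative clearance = 0.0793 + 0.12 + 0.27 = 0.4693.
Systemic exposure ratio = CL_old/CL_new = 1 / 0.4693 = 2.13.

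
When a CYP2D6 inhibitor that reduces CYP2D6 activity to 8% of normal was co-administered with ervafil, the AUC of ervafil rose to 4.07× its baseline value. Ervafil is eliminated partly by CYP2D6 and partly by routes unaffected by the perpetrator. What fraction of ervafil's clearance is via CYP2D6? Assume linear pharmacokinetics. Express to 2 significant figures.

0.82

CL'/CL = 1 / 4.07 = 0.2457
0.08·fm + (1 − fm) = 0.2457
fm = (0.2457 − 1) / (0.08 − 1) = 0.82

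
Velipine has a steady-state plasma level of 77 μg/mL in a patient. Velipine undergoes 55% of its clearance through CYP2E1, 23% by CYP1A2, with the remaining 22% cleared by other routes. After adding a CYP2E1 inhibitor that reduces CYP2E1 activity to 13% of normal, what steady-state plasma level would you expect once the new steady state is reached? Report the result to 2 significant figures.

CYP2E1: 0.55 × 0.13 = 0.0715
CYP1A2: 0.23 (unchanged)
Other: 0.22 (unchanged)
New clearance relative to baseline: 0.0715 + 0.23 + 0.22 = 0.5215.
Steady-state plasma level ∝ 1/CL, so new value = 77 / 0.5215 = 1.5 × 10² μg/mL.

1.5 × 10² μg/mL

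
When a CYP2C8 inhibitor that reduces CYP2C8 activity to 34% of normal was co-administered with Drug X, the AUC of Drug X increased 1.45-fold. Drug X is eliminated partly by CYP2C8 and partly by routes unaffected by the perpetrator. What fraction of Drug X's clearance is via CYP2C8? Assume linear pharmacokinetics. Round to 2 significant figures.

0.47

Write x for the fraction cleared via CYP2C8. The observed AUC change means clearance fell to 1/1.45 = 0.6897 of baseline.
Setting x·0.34 + (1 − x) = 0.6897 and solving: x = (0.6897 − 1)/(0.34 − 1) = 0.47.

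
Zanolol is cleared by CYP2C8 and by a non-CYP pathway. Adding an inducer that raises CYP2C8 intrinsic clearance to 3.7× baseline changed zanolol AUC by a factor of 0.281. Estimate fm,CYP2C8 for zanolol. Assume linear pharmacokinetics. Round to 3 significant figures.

0.948

Write x for the fraction cleared via CYP2C8. The observed AUC change means clearance rose to 1/0.281 = 3.559 of baseline.
Only the CYP2C8 route changed, so 3.559 = x·3.7 + (1 − x), giving x = 0.948.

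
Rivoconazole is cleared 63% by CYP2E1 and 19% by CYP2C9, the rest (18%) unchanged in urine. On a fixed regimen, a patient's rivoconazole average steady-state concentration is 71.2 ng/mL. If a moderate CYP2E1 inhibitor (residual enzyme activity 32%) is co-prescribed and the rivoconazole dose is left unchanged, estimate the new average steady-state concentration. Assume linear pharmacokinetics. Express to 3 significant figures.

125 ng/mL

The CYP2E1 pathway (63% of clearance) falls to 0.32× activity: 0.63 × 0.32 = 0.2016.
CYP2C9 (19%) and the residual 18% are unaffected.
New clearance relative to baseline: 0.2016 + 0.19 + 0.18 = 0.5716.
With dosing unchanged, average steady-state concentration scales as 1/CL: 71.2 / 0.5716 = 125 ng/mL.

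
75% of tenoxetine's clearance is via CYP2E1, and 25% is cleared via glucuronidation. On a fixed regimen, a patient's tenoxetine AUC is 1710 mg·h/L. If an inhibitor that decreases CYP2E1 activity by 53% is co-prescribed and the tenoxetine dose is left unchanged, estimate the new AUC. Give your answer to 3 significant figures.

2.84 × 10³ mg·h/L

CYP2E1: 0.75 × 0.47 = 0.3525
Other: 0.25 (unchanged)
CL_new/CL_old = 0.3525 + 0.25 = 0.6025.
With dosing unchanged, AUC scales as 1/CL: 1710 / 0.6025 = 2.84 × 10³ mg·h/L.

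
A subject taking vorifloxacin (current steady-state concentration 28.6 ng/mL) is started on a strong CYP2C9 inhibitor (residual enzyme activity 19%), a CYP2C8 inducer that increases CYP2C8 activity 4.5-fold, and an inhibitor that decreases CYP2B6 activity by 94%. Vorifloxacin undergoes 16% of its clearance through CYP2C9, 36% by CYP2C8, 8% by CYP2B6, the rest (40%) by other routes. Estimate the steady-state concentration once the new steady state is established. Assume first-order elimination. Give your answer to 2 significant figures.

14 ng/mL

The CYP2C9 pathway (16% of clearance) falls to 0.19× activity: 0.16 × 0.19 = 0.0304.
The CYP2C8 pathway (36% of clearance) is boosted to 4.5× activity: 0.36 × 4.5 = 1.62.
The CYP2B6 pathway (8% of clearance) drops to 0.06× activity: 0.08 × 0.06 = 0.0048.
Non-CYP routes (40%) are unchanged.
CL_new/CL_old = 0.0304 + 1.62 + 0.0048 + 0.4 = 2.0552.
Steady-state concentration ∝ 1/CL: new value = 28.6 / 2.0552 = 14 ng/mL.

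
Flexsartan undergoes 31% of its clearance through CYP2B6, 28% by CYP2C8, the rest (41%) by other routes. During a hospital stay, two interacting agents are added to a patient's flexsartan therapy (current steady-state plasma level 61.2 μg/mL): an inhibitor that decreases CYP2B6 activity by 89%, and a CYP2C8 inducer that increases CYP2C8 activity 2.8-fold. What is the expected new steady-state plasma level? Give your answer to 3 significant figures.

49.8 μg/mL

CYP2B6: 0.31 × 0.11 = 0.0341
CYP2C8: 0.28 × 2.8 = 0.784
Other: 0.41 (unchanged)
New clearance relative to baseline: 0.0341 + 0.784 + 0.41 = 1.2281.
New steady-state plasma level = 61.2 / 1.2281 = 49.8 μg/mL (concentration scales inversely with clearance).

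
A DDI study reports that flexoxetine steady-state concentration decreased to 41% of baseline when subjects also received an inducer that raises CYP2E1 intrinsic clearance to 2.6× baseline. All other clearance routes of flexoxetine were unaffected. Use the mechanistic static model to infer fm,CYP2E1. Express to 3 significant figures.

Call the CYP2E1 fraction fm. After the interaction, CL_new/CL_old = fm × 2.6 + (1 − fm).
Steady-state concentration ratio = 1 / (new CL fraction), so new CL fraction = 1 / 0.410 = 2.439.
fm × 2.6 + 1 − fm = 2.439  ⇒  fm × (2.6 − 1) = 1.439  ⇒  fm = 0.899.

0.899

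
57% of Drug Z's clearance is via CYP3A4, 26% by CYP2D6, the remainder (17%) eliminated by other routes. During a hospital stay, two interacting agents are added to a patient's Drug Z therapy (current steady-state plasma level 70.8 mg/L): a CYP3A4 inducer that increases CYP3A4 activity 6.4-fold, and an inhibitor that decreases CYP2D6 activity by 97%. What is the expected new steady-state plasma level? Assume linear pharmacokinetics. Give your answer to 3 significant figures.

CYP3A4: 0.57 × 6.4 = 3.648
CYP2D6: 0.26 × 0.03 = 0.0078
Other: 0.17 (unchanged)
Relative clearance = 3.648 + 0.0078 + 0.17 = 3.8258.
New steady-state plasma level = 70.8 / 3.8258 = 18.5 mg/L (concentration scales inversely with clearance).

18.5 mg/L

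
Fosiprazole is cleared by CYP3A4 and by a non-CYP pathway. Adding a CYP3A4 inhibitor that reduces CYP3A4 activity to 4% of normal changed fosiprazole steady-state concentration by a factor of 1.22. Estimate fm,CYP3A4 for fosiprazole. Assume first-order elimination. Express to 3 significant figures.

Let fm be the CYP3A4 fraction. New clearance relative to baseline = fm × 0.04 + (1 − fm).
Steady-state concentration ratio = 1 / (new CL fraction), so new CL fraction = 1 / 1.22 = 0.8197.
fm × 0.04 + 1 − fm = 0.8197  ⇒  fm × (0.04 − 1) = −0.1803  ⇒  fm = 0.188.

0.188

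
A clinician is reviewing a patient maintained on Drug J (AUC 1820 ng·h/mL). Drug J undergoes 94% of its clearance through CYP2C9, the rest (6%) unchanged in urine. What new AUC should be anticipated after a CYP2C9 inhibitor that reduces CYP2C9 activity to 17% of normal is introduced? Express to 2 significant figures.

8.3 × 10³ ng·h/mL

The CYP2C9 pathway (94% of clearance) drops to 0.17× activity: 0.94 × 0.17 = 0.1598.
The remaining 6% of clearance is unaffected.
New clearance relative to baseline: 0.1598 + 0.06 = 0.2198.
AUC ∝ 1/CL, so new value = 1820 / 0.2198 = 8.3 × 10³ ng·h/mL.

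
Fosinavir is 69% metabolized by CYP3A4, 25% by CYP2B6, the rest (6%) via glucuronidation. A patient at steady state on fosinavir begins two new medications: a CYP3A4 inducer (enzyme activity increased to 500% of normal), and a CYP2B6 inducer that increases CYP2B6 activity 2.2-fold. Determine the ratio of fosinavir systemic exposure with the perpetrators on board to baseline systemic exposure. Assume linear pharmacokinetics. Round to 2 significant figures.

The CYP3A4 pathway (69% of clearance) rises to 5× activity: 0.69 × 5 = 3.45.
The CYP2B6 pathway (25% of clearance) increases to 2.2× activity: 0.25 × 2.2 = 0.55.
The remaining 6% of clearance is unaffected.
New clearance relative to baseline: 3.45 + 0.55 + 0.06 = 4.06.
Systemic exposure ∝ 1/CL: fold-change = 1 / 4.06 = 0.25.

0.25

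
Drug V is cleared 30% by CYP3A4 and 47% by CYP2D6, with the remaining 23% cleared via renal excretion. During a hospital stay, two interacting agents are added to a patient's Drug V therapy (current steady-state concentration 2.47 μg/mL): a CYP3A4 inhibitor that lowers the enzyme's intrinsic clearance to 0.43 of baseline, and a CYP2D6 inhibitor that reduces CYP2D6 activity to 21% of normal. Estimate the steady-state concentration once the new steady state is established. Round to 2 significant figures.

CYP3A4: 0.3 × 0.43 = 0.129
CYP2D6: 0.47 × 0.21 = 0.0987
Other: 0.23 (unchanged)
CL_new/CL_old = 0.129 + 0.0987 + 0.23 = 0.4577.
Steady-state concentration ∝ 1/CL: new value = 2.47 / 0.4577 = 5.4 μg/mL.

5.4 μg/mL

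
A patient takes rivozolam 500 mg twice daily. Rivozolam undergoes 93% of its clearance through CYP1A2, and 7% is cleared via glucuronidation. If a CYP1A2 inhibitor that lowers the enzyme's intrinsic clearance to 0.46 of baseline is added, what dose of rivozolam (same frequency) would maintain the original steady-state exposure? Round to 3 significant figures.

249 mg

The CYP1A2 pathway (93% of clearance) is reduced to 0.46× activity: 0.93 × 0.46 = 0.4278.
The remaining 7% of clearance is unaffected.
Relative clearance = 0.4278 + 0.07 = 0.4978.
Css,avg = (dose rate)/CL, so holding Css fixed requires dose ∝ CL: 500 × 0.4978 = 249 mg.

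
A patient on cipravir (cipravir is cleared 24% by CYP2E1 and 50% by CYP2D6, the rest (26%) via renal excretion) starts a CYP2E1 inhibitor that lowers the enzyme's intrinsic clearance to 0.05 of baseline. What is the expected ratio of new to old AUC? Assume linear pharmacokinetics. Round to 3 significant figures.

The CYP2E1 pathway (24% of clearance) drops to 0.05× activity: 0.24 × 0.05 = 0.012.
CYP2D6 (50%) and the residual 26% are unaffected.
Relative clearance = 0.012 + 0.5 + 0.26 = 0.772.
AUC ratio = CL_old/CL_new = 1 / 0.772 = 1.30.

1.30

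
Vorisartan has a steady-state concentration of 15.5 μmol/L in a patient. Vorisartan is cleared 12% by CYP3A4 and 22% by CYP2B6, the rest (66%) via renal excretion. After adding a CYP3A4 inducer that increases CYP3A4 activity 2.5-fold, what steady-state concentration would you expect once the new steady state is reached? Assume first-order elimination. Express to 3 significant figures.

13.1 μmol/L

The CYP3A4 pathway (12% of clearance) is boosted to 2.5× activity: 0.12 × 2.5 = 0.3.
CYP2B6 (22%) and the residual 66% are unaffected.
Relative clearance = 0.3 + 0.22 + 0.66 = 1.18.
Steady-state concentration ∝ 1/CL, so new value = 15.5 / 1.18 = 13.1 μmol/L.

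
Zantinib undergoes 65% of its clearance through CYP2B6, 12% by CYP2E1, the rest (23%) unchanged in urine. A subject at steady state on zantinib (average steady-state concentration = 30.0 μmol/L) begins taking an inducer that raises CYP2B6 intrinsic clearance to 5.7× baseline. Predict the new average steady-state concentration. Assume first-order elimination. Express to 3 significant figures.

7.40 μmol/L

The CYP2B6 pathway (65% of clearance) is boosted to 5.7× activity: 0.65 × 5.7 = 3.705.
CYP2E1 (12%) and the residual 23% are unaffected.
New clearance relative to baseline: 3.705 + 0.12 + 0.23 = 4.055.
New average steady-state concentration = baseline ÷ relative clearance = 30.0 / 4.055 = 7.40 μmol/L.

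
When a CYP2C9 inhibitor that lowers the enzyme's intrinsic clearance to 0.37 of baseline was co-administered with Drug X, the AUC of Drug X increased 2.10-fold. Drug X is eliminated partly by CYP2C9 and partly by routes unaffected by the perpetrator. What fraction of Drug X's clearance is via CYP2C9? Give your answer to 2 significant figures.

CL'/CL = 1 / 2.10 = 0.4762
0.37·fm + (1 − fm) = 0.4762
fm = (0.4762 − 1) / (0.37 − 1) = 0.83

0.83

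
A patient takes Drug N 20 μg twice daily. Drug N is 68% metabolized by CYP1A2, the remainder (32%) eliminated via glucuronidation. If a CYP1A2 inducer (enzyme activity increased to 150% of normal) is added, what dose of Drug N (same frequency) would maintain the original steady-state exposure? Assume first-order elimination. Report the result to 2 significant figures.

The CYP1A2 pathway (68% of clearance) is boosted to 1.5× activity: 0.68 × 1.5 = 1.02.
Non-CYP routes (32%) are unchanged.
Relative clearance = 1.02 + 0.32 = 1.34.
Css,avg = (dose rate)/CL, so holding Css fixed requires dose ∝ CL: 20 × 1.34 = 27 μg.

27 μg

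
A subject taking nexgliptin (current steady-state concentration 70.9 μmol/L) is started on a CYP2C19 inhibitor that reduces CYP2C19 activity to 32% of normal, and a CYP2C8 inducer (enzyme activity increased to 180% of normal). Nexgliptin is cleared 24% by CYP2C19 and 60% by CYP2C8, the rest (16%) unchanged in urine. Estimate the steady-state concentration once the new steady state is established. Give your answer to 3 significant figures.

The CYP2C19 pathway (24% of clearance) drops to 0.32× activity: 0.24 × 0.32 = 0.0768.
The CYP2C8 pathway (60% of clearance) is boosted to 1.8× activity: 0.6 × 1.8 = 1.08.
Non-CYP routes (16%) are unchanged.
New clearance relative to baseline: 0.0768 + 1.08 + 0.16 = 1.3168.
Steady-state concentration ∝ 1/CL: new value = 70.9 / 1.3168 = 53.8 μmol/L.

53.8 μmol/L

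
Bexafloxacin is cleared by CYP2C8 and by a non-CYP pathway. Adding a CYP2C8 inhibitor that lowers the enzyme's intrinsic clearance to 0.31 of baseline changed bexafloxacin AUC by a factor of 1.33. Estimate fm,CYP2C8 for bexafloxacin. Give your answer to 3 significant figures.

0.360

Let fm be the CYP2C8 fraction. New clearance relative to baseline = fm × 0.31 + (1 − fm).
AUC ratio = 1 / (new CL fraction), so new CL fraction = 1 / 1.33 = 0.7519.
fm × 0.31 + 1 − fm = 0.7519  ⇒  fm × (0.31 − 1) = −0.2481  ⇒  fm = 0.360.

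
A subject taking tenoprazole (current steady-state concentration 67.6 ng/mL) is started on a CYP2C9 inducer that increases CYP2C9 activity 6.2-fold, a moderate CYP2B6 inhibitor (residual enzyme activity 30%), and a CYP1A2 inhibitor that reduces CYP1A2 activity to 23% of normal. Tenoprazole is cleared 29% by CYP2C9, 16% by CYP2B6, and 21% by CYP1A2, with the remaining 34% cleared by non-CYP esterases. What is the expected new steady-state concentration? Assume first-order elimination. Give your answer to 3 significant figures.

30.3 ng/mL

The CYP2C9 pathway (29% of clearance) is boosted to 6.2× activity: 0.29 × 6.2 = 1.798.
The CYP2B6 pathway (16% of clearance) falls to 0.3× activity: 0.16 × 0.3 = 0.048.
The CYP1A2 pathway (21% of clearance) is reduced to 0.23× activity: 0.21 × 0.23 = 0.0483.
Non-CYP routes (34%) are unchanged.
New clearance relative to baseline: 1.798 + 0.048 + 0.0483 + 0.34 = 2.2343.
Steady-state concentration ∝ 1/CL: new value = 67.6 / 2.2343 = 30.3 ng/mL.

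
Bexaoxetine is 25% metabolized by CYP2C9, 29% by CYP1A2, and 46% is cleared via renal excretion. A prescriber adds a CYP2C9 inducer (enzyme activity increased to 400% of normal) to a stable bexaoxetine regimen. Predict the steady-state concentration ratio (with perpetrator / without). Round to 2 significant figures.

0.57

The CYP2C9 pathway (25% of clearance) increases to 4× activity: 0.25 × 4 = 1.
CYP1A2 (29%) and the residual 46% are unaffected.
Relative clearance = 1 + 0.29 + 0.46 = 1.75.
Steady-state concentration ratio = CL_old/CL_new = 1 / 1.75 = 0.57.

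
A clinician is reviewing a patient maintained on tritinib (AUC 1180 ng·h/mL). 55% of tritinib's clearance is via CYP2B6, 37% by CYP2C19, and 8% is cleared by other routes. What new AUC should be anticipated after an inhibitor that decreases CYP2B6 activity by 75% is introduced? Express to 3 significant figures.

2.01 × 10³ ng·h/mL

The CYP2B6 pathway (55% of clearance) falls to 0.25× activity: 0.55 × 0.25 = 0.1375.
CYP2C19 (37%) and the residual 8% are unaffected.
CL_new/CL_old = 0.1375 + 0.37 + 0.08 = 0.5875.
AUC ∝ 1/CL, so new value = 1180 / 0.5875 = 2.01 × 10³ ng·h/mL.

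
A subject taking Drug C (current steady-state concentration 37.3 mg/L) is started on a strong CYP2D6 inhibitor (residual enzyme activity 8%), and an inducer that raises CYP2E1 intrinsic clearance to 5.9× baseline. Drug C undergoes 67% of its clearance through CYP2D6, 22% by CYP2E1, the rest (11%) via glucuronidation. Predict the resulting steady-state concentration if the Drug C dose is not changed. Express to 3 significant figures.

CYP2D6: 0.67 × 0.08 = 0.0536
CYP2E1: 0.22 × 5.9 = 1.298
Other: 0.11 (unchanged)
Relative clearance = 0.0536 + 1.298 + 0.11 = 1.4616.
New steady-state concentration = 37.3 / 1.4616 = 25.5 mg/L (concentration scales inversely with clearance).

25.5 mg/L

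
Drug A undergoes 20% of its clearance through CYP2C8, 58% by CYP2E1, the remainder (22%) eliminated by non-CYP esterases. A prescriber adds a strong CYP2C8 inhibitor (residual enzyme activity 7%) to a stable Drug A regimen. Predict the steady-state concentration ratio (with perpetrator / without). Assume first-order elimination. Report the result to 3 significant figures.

The CYP2C8 pathway (20% of clearance) is reduced to 0.07× activity: 0.2 × 0.07 = 0.014.
CYP2E1 (58%) and the residual 22% are unaffected.
CL_new/CL_old = 0.014 + 0.58 + 0.22 = 0.814.
Steady-state concentration ratio = CL_old/CL_new = 1 / 0.814 = 1.23.

1.23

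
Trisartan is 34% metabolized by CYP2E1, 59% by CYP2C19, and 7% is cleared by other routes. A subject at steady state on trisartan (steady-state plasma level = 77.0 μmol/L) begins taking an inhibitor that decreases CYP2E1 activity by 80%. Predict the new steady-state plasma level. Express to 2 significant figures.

The CYP2E1 pathway (34% of clearance) falls to 0.2× activity: 0.34 × 0.2 = 0.068.
CYP2C19 (59%) and the residual 7% are unaffected.
CL_new/CL_old = 0.068 + 0.59 + 0.07 = 0.728.
With dosing unchanged, steady-state plasma level scales as 1/CL: 77.0 / 0.728 = 1.1 × 10² μmol/L.

1.1 × 10² μmol/L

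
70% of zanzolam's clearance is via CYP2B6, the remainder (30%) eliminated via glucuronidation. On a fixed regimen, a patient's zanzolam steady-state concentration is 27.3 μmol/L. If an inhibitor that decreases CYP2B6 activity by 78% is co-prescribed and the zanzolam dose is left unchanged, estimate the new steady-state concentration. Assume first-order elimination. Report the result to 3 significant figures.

CYP2B6: 0.7 × 0.22 = 0.154
Other: 0.3 (unchanged)
CL_new/CL_old = 0.154 + 0.3 = 0.454.
New steady-state concentration = baseline ÷ relative clearance = 27.3 / 0.454 = 60.1 μmol/L.

60.1 μmol/L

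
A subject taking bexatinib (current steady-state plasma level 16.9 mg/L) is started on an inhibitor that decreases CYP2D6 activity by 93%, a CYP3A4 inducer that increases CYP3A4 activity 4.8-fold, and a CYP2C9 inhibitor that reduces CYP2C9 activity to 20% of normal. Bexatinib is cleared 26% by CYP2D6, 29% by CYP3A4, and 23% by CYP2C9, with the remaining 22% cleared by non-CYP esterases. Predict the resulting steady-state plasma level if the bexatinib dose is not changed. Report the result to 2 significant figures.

The CYP2D6 pathway (26% of clearance) is reduced to 0.07× activity: 0.26 × 0.07 = 0.0182.
The CYP3A4 pathway (29% of clearance) increases to 4.8× activity: 0.29 × 4.8 = 1.392.
The CYP2C9 pathway (23% of clearance) falls to 0.2× activity: 0.23 × 0.2 = 0.046.
Non-CYP routes (22%) are unchanged.
Relative clearance = 0.0182 + 1.392 + 0.046 + 0.22 = 1.6762.
Dividing the baseline by the relative clearance: 16.9 / 1.6762 = 10 mg/L.

10 mg/L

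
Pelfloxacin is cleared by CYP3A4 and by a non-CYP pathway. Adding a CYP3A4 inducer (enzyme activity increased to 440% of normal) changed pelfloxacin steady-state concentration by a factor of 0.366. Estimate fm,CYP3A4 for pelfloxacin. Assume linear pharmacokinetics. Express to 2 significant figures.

0.51

Write x for the fraction cleared via CYP3A4. The observed steady-state concentration change means clearance rose to 1/0.366 = 2.732 of baseline.
Setting x·4.4 + (1 − x) = 2.732 and solving: x = (2.732 − 1)/(4.4 − 1) = 0.51.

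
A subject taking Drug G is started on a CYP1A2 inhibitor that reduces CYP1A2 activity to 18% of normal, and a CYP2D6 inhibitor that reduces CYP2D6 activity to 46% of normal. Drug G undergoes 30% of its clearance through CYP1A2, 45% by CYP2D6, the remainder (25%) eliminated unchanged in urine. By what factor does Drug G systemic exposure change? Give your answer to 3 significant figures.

CYP1A2: 0.3 × 0.18 = 0.054
CYP2D6: 0.45 × 0.46 = 0.207
Other: 0.25 (unchanged)
Relative clearance = 0.054 + 0.207 + 0.25 = 0.511.
Net systemic exposure ratio = 1 / 0.511 = 1.96.

1.96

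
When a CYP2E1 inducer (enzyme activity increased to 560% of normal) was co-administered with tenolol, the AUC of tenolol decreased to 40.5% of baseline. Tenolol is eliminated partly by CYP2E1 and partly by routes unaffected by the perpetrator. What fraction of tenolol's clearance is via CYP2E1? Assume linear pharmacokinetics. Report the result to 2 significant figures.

0.32

Let fm be the CYP2E1 fraction. New clearance relative to baseline = fm × 5.6 + (1 − fm).
AUC ratio = 1 / (new CL fraction), so new CL fraction = 1 / 0.405 = 2.469.
fm × 5.6 + 1 − fm = 2.469  ⇒  fm × (5.6 − 1) = 1.469  ⇒  fm = 0.32.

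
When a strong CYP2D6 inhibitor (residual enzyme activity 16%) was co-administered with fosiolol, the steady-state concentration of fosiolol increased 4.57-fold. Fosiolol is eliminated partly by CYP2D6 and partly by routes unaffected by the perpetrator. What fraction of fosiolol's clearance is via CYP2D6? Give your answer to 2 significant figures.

CL'/CL = 1 / 4.57 = 0.2188
0.16·fm + (1 − fm) = 0.2188
fm = (0.2188 − 1) / (0.16 − 1) = 0.93

0.93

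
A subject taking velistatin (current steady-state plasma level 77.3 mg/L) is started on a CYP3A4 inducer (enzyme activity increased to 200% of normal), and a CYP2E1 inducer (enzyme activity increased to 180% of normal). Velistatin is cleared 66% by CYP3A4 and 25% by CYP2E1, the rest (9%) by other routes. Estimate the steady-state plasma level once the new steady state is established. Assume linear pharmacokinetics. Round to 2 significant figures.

42 mg/L

The CYP3A4 pathway (66% of clearance) rises to 2× activity: 0.66 × 2 = 1.32.
The CYP2E1 pathway (25% of clearance) increases to 1.8× activity: 0.25 × 1.8 = 0.45.
Non-CYP routes (9%) are unchanged.
Relative clearance = 1.32 + 0.45 + 0.09 = 1.86.
New steady-state plasma level = 77.3 / 1.86 = 42 mg/L (concentration scales inversely with clearance).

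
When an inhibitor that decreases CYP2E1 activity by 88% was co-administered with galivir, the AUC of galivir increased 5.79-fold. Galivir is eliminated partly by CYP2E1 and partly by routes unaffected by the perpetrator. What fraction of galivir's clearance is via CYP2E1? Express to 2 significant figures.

CL'/CL = 1 / 5.79 = 0.1727
0.12·fm + (1 − fm) = 0.1727
fm = (0.1727 − 1) / (0.12 − 1) = 0.94

0.94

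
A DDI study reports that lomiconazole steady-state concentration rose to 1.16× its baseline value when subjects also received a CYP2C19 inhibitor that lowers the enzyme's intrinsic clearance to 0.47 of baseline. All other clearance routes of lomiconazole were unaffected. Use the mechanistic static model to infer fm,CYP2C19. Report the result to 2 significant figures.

Write x for the fraction cleared via CYP2C19. The observed steady-state concentration change means clearance fell to 1/1.16 = 0.8621 of baseline.
Only the CYP2C19 route changed, so 0.8621 = x·0.47 + (1 − x), giving x = 0.26.

0.26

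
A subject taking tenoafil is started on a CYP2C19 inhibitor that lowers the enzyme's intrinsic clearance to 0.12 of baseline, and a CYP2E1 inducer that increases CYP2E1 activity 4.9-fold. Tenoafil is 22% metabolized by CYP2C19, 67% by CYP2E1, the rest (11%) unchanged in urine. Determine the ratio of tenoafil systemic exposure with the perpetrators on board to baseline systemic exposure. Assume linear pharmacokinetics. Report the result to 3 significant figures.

The CYP2C19 pathway (22% of clearance) drops to 0.12× activity: 0.22 × 0.12 = 0.0264.
The CYP2E1 pathway (67% of clearance) rises to 4.9× activity: 0.67 × 4.9 = 3.283.
Non-CYP routes (11%) are unchanged.
CL_new/CL_old = 0.0264 + 3.283 + 0.11 = 3.4194.
Because systemic exposure varies inversely with clearance, the combined effect is 1 / 3.4194 = 0.292.

0.292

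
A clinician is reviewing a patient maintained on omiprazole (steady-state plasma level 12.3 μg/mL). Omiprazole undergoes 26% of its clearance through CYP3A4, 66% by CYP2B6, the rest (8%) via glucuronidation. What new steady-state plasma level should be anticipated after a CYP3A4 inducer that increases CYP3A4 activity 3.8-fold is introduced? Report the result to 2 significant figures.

CYP3A4: 0.26 × 3.8 = 0.988
CYP2B6: 0.66 (unchanged)
Other: 0.08 (unchanged)
New clearance relative to baseline: 0.988 + 0.66 + 0.08 = 1.728.
New steady-state plasma level = baseline ÷ relative clearance = 12.3 / 1.728 = 7.1 μg/mL.

7.1 μg/mL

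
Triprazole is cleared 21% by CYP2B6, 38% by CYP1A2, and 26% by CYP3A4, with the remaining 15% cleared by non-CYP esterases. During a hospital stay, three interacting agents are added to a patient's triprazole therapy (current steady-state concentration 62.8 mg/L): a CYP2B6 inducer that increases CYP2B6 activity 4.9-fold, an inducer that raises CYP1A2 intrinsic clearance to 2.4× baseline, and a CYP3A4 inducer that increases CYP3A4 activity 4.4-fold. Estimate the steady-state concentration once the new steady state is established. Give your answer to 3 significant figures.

19.4 mg/L

CYP2B6: 0.21 × 4.9 = 1.029
CYP1A2: 0.38 × 2.4 = 0.912
CYP3A4: 0.26 × 4.4 = 1.144
Other: 0.15 (unchanged)
CL_new/CL_old = 1.029 + 0.912 + 1.144 + 0.15 = 3.235.
Dividing the baseline by the relative clearance: 62.8 / 3.235 = 19.4 mg/L.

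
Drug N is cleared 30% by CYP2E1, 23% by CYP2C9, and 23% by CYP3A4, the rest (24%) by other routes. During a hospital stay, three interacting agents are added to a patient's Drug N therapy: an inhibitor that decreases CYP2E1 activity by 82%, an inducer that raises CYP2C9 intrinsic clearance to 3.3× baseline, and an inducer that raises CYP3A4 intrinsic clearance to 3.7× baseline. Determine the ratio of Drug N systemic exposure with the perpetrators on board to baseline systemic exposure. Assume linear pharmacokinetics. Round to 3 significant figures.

The CYP2E1 pathway (30% of clearance) falls to 0.18× activity: 0.3 × 0.18 = 0.054.
The CYP2C9 pathway (23% of clearance) rises to 3.3× activity: 0.23 × 3.3 = 0.759.
The CYP3A4 pathway (23% of clearance) increases to 3.7× activity: 0.23 × 3.7 = 0.851.
Non-CYP routes (24%) are unchanged.
CL_new/CL_old = 0.054 + 0.759 + 0.851 + 0.24 = 1.904.
Because systemic exposure varies inversely with clearance, the combined effect is 1 / 1.904 = 0.525.

0.525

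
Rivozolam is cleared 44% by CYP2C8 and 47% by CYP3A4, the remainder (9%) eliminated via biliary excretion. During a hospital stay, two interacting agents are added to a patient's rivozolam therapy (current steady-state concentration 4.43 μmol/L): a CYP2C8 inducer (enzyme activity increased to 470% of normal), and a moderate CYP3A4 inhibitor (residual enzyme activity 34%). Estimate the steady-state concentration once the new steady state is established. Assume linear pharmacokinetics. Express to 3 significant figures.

The CYP2C8 pathway (44% of clearance) is boosted to 4.7× activity: 0.44 × 4.7 = 2.068.
The CYP3A4 pathway (47% of clearance) falls to 0.34× activity: 0.47 × 0.34 = 0.1598.
Non-CYP routes (9%) are unchanged.
Relative clearance = 2.068 + 0.1598 + 0.09 = 2.3178.
Steady-state concentration ∝ 1/CL: new value = 4.43 / 2.3178 = 1.91 μmol/L.

1.91 μmol/L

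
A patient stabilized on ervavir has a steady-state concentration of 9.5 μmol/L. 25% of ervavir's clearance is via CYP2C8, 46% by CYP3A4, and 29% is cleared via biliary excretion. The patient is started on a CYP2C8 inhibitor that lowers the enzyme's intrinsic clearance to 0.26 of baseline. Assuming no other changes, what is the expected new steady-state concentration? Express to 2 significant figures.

The CYP2C8 pathway (25% of clearance) drops to 0.26× activity: 0.25 × 0.26 = 0.065.
CYP3A4 (46%) and the residual 29% are unaffected.
Relative clearance = 0.065 + 0.46 + 0.29 = 0.815.
With dosing unchanged, steady-state concentration scales as 1/CL: 9.5 / 0.815 = 12 μmol/L.

12 μmol/L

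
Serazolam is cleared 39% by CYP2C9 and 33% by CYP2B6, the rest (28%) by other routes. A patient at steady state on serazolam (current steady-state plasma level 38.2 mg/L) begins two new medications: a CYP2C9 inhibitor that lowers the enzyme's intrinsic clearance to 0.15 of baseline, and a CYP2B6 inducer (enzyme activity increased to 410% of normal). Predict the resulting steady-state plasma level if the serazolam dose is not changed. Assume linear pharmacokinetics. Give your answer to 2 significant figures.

23 mg/L

The CYP2C9 pathway (39% of clearance) drops to 0.15× activity: 0.39 × 0.15 = 0.0585.
The CYP2B6 pathway (33% of clearance) is boosted to 4.1× activity: 0.33 × 4.1 = 1.353.
Non-CYP routes (28%) are unchanged.
New clearance relative to baseline: 0.0585 + 1.353 + 0.28 = 1.6915.
Dividing the baseline by the relative clearance: 38.2 / 1.6915 = 23 mg/L.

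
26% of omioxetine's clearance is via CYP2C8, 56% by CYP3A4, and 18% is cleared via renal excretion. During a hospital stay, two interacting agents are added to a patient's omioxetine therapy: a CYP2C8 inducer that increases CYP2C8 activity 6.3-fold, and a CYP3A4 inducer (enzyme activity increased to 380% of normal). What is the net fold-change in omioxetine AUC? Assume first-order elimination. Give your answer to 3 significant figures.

0.253

The CYP2C8 pathway (26% of clearance) increases to 6.3× activity: 0.26 × 6.3 = 1.638.
The CYP3A4 pathway (56% of clearance) increases to 3.8× activity: 0.56 × 3.8 = 2.128.
The remaining 18% of clearance is unaffected.
New clearance relative to baseline: 1.638 + 2.128 + 0.18 = 3.946.
AUC ∝ 1/CL: fold-change = 1 / 3.946 = 0.253.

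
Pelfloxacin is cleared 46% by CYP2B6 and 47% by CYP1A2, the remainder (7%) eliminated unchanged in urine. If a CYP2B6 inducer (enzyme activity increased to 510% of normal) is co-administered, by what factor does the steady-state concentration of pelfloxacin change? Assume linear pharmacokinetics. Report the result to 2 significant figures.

CYP2B6: 0.46 × 5.1 = 2.346
CYP1A2: 0.47 (unchanged)
Other: 0.07 (unchanged)
CL_new/CL_old = 2.346 + 0.47 + 0.07 = 2.886.
Since steady-state concentration ∝ 1/CL, the ratio is 1 / 2.886 = 0.35.

0.35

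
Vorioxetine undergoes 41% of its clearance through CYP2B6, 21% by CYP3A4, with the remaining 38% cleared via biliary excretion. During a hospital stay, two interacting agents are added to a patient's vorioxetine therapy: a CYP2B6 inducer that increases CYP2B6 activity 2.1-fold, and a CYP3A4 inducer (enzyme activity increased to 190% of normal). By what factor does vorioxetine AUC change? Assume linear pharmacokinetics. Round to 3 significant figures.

0.610

The CYP2B6 pathway (41% of clearance) increases to 2.1× activity: 0.41 × 2.1 = 0.861.
The CYP3A4 pathway (21% of clearance) increases to 1.9× activity: 0.21 × 1.9 = 0.399.
Non-CYP routes (38%) are unchanged.
Relative clearance = 0.861 + 0.399 + 0.38 = 1.64.
Because AUC varies inversely with clearance, the combined effect is 1 / 1.64 = 0.610.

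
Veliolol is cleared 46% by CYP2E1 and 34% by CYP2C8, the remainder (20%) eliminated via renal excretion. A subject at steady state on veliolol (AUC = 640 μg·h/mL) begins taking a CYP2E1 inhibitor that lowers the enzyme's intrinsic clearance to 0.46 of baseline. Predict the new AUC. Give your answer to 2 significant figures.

8.5 × 10² μg·h/mL

CYP2E1: 0.46 × 0.46 = 0.2116
CYP2C8: 0.34 (unchanged)
Other: 0.2 (unchanged)
CL_new/CL_old = 0.2116 + 0.34 + 0.2 = 0.7516.
AUC ∝ 1/CL, so new value = 640 / 0.7516 = 8.5 × 10² μg·h/mL.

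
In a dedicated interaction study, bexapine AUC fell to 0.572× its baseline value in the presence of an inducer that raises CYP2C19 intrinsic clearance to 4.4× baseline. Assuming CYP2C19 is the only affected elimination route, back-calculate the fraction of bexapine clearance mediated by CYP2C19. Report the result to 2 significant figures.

0.22

Let fm be the CYP2C19 fraction. New clearance relative to baseline = fm × 4.4 + (1 − fm).
AUC ratio = 1 / (new CL fraction), so new CL fraction = 1 / 0.572 = 1.748.
fm × 4.4 + 1 − fm = 1.748  ⇒  fm × (4.4 − 1) = 0.7483  ⇒  fm = 0.22.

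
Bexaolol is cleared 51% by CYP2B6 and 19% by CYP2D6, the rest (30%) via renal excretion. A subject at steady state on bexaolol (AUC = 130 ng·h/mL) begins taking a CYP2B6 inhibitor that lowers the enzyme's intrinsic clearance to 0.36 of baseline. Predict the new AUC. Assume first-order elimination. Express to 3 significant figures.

The CYP2B6 pathway (51% of clearance) falls to 0.36× activity: 0.51 × 0.36 = 0.1836.
CYP2D6 (19%) and the residual 30% are unaffected.
CL_new/CL_old = 0.1836 + 0.19 + 0.3 = 0.6736.
With dosing unchanged, AUC scales as 1/CL: 130 / 0.6736 = 193 ng·h/mL.

193 ng·h/mL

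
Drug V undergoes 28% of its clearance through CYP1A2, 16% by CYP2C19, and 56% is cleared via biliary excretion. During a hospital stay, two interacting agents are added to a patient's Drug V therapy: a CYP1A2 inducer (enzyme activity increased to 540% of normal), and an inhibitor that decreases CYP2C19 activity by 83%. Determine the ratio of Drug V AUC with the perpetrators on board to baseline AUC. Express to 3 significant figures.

0.476

The CYP1A2 pathway (28% of clearance) is boosted to 5.4× activity: 0.28 × 5.4 = 1.512.
The CYP2C19 pathway (16% of clearance) is reduced to 0.17× activity: 0.16 × 0.17 = 0.0272.
The remaining 56% of clearance is unaffected.
CL_new/CL_old = 1.512 + 0.0272 + 0.56 = 2.0992.
Because AUC varies inversely with clearance, the combined effect is 1 / 2.0992 = 0.476.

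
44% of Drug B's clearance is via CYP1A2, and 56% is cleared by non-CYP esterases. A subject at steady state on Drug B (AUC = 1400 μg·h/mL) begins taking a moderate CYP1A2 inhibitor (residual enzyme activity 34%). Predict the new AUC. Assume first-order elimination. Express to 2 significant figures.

2.0 × 10³ μg·h/mL

The CYP1A2 pathway (44% of clearance) falls to 0.34× activity: 0.44 × 0.34 = 0.1496.
Non-CYP routes (56%) are unchanged.
CL_new/CL_old = 0.1496 + 0.56 = 0.7096.
AUC ∝ 1/CL, so new value = 1400 / 0.7096 = 2.0 × 10³ μg·h/mL.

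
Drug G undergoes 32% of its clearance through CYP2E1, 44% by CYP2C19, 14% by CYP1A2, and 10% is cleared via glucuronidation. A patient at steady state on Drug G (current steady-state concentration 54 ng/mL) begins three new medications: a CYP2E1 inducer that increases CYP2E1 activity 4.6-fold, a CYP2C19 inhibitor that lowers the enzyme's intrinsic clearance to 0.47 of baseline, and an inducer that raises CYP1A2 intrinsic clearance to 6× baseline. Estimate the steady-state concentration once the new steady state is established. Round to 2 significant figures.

21 ng/mL

The CYP2E1 pathway (32% of clearance) increases to 4.6× activity: 0.32 × 4.6 = 1.472.
The CYP2C19 pathway (44% of clearance) is reduced to 0.47× activity: 0.44 × 0.47 = 0.2068.
The CYP1A2 pathway (14% of clearance) is boosted to 6× activity: 0.14 × 6 = 0.84.
Non-CYP routes (10%) are unchanged.
New clearance relative to baseline: 1.472 + 0.2068 + 0.84 + 0.1 = 2.6188.
Steady-state concentration ∝ 1/CL: new value = 54 / 2.6188 = 21 ng/mL.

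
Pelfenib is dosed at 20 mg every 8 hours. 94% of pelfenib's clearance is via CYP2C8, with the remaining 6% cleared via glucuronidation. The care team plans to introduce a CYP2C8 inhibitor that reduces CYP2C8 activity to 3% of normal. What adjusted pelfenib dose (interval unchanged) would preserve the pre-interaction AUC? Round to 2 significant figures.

1.8 mg

The CYP2C8 pathway (94% of clearance) is reduced to 0.03× activity: 0.94 × 0.03 = 0.0282.
Non-CYP routes (6%) are unchanged.
Relative clearance = 0.0282 + 0.06 = 0.0882.
To maintain the same steady-state level, dose must scale with clearance: new dose = 20 × 0.0882 = 1.8 mg.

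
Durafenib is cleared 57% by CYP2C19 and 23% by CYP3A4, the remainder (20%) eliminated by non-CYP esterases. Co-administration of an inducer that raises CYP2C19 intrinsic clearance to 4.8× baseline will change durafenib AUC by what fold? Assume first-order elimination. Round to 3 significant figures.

CYP2C19: 0.57 × 4.8 = 2.736
CYP3A4: 0.23 (unchanged)
Other: 0.2 (unchanged)
CL_new/CL_old = 2.736 + 0.23 + 0.2 = 3.166.
AUC ratio = CL_old/CL_new = 1 / 3.166 = 0.316.

0.316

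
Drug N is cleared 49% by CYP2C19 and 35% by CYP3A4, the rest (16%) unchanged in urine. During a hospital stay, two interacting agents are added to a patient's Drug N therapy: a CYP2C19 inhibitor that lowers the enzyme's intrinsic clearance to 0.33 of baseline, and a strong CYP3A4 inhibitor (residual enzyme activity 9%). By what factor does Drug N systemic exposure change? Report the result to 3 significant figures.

2.83

The CYP2C19 pathway (49% of clearance) is reduced to 0.33× activity: 0.49 × 0.33 = 0.1617.
The CYP3A4 pathway (35% of clearance) falls to 0.09× activity: 0.35 × 0.09 = 0.0315.
Non-CYP routes (16%) are unchanged.
New clearance relative to baseline: 0.1617 + 0.0315 + 0.16 = 0.3532.
Because systemic exposure varies inversely with clearance, the combined effect is 1 / 0.3532 = 2.83.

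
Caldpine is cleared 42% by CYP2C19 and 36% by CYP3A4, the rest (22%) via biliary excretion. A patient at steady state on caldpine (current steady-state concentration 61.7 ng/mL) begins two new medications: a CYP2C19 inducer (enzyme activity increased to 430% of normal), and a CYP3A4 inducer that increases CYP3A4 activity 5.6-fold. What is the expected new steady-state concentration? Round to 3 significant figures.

15.3 ng/mL

The CYP2C19 pathway (42% of clearance) is boosted to 4.3× activity: 0.42 × 4.3 = 1.806.
The CYP3A4 pathway (36% of clearance) increases to 5.6× activity: 0.36 × 5.6 = 2.016.
The remaining 22% of clearance is unaffected.
New clearance relative to baseline: 1.806 + 2.016 + 0.22 = 4.042.
Dividing the baseline by the relative clearance: 61.7 / 4.042 = 15.3 ng/mL.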